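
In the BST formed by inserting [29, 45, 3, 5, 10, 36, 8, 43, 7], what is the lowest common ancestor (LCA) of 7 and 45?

Tree insertion order: [29, 45, 3, 5, 10, 36, 8, 43, 7]
Tree (level-order array): [29, 3, 45, None, 5, 36, None, None, 10, None, 43, 8, None, None, None, 7]
In a BST, the LCA of p=7, q=45 is the first node v on the
root-to-leaf path with p <= v <= q (go left if both < v, right if both > v).
Walk from root:
  at 29: 7 <= 29 <= 45, this is the LCA
LCA = 29


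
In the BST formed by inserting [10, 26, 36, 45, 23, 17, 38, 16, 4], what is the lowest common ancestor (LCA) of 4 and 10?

Tree insertion order: [10, 26, 36, 45, 23, 17, 38, 16, 4]
Tree (level-order array): [10, 4, 26, None, None, 23, 36, 17, None, None, 45, 16, None, 38]
In a BST, the LCA of p=4, q=10 is the first node v on the
root-to-leaf path with p <= v <= q (go left if both < v, right if both > v).
Walk from root:
  at 10: 4 <= 10 <= 10, this is the LCA
LCA = 10


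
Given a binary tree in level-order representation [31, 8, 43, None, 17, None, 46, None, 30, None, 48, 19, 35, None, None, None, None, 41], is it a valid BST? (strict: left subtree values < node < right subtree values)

Level-order array: [31, 8, 43, None, 17, None, 46, None, 30, None, 48, 19, 35, None, None, None, None, 41]
Validate using subtree bounds (lo, hi): at each node, require lo < value < hi,
then recurse left with hi=value and right with lo=value.
Preorder trace (stopping at first violation):
  at node 31 with bounds (-inf, +inf): OK
  at node 8 with bounds (-inf, 31): OK
  at node 17 with bounds (8, 31): OK
  at node 30 with bounds (17, 31): OK
  at node 19 with bounds (17, 30): OK
  at node 35 with bounds (30, 31): VIOLATION
Node 35 violates its bound: not (30 < 35 < 31).
Result: Not a valid BST


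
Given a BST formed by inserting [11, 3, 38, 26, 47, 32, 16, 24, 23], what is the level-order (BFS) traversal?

Tree insertion order: [11, 3, 38, 26, 47, 32, 16, 24, 23]
Tree (level-order array): [11, 3, 38, None, None, 26, 47, 16, 32, None, None, None, 24, None, None, 23]
BFS from the root, enqueuing left then right child of each popped node:
  queue [11] -> pop 11, enqueue [3, 38], visited so far: [11]
  queue [3, 38] -> pop 3, enqueue [none], visited so far: [11, 3]
  queue [38] -> pop 38, enqueue [26, 47], visited so far: [11, 3, 38]
  queue [26, 47] -> pop 26, enqueue [16, 32], visited so far: [11, 3, 38, 26]
  queue [47, 16, 32] -> pop 47, enqueue [none], visited so far: [11, 3, 38, 26, 47]
  queue [16, 32] -> pop 16, enqueue [24], visited so far: [11, 3, 38, 26, 47, 16]
  queue [32, 24] -> pop 32, enqueue [none], visited so far: [11, 3, 38, 26, 47, 16, 32]
  queue [24] -> pop 24, enqueue [23], visited so far: [11, 3, 38, 26, 47, 16, 32, 24]
  queue [23] -> pop 23, enqueue [none], visited so far: [11, 3, 38, 26, 47, 16, 32, 24, 23]
Result: [11, 3, 38, 26, 47, 16, 32, 24, 23]


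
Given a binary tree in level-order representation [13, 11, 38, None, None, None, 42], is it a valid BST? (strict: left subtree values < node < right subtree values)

Level-order array: [13, 11, 38, None, None, None, 42]
Validate using subtree bounds (lo, hi): at each node, require lo < value < hi,
then recurse left with hi=value and right with lo=value.
Preorder trace (stopping at first violation):
  at node 13 with bounds (-inf, +inf): OK
  at node 11 with bounds (-inf, 13): OK
  at node 38 with bounds (13, +inf): OK
  at node 42 with bounds (38, +inf): OK
No violation found at any node.
Result: Valid BST


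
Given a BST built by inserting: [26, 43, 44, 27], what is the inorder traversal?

Tree insertion order: [26, 43, 44, 27]
Tree (level-order array): [26, None, 43, 27, 44]
Inorder traversal: [26, 27, 43, 44]


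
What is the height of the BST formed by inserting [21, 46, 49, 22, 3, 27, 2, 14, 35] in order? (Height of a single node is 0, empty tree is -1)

Insertion order: [21, 46, 49, 22, 3, 27, 2, 14, 35]
Tree (level-order array): [21, 3, 46, 2, 14, 22, 49, None, None, None, None, None, 27, None, None, None, 35]
Compute height bottom-up (empty subtree = -1):
  height(2) = 1 + max(-1, -1) = 0
  height(14) = 1 + max(-1, -1) = 0
  height(3) = 1 + max(0, 0) = 1
  height(35) = 1 + max(-1, -1) = 0
  height(27) = 1 + max(-1, 0) = 1
  height(22) = 1 + max(-1, 1) = 2
  height(49) = 1 + max(-1, -1) = 0
  height(46) = 1 + max(2, 0) = 3
  height(21) = 1 + max(1, 3) = 4
Height = 4


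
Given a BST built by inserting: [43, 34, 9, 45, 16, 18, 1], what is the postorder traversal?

Tree insertion order: [43, 34, 9, 45, 16, 18, 1]
Tree (level-order array): [43, 34, 45, 9, None, None, None, 1, 16, None, None, None, 18]
Postorder traversal: [1, 18, 16, 9, 34, 45, 43]


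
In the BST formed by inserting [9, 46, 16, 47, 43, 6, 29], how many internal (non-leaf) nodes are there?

Tree built from: [9, 46, 16, 47, 43, 6, 29]
Tree (level-order array): [9, 6, 46, None, None, 16, 47, None, 43, None, None, 29]
Rule: An internal node has at least one child.
Per-node child counts:
  node 9: 2 child(ren)
  node 6: 0 child(ren)
  node 46: 2 child(ren)
  node 16: 1 child(ren)
  node 43: 1 child(ren)
  node 29: 0 child(ren)
  node 47: 0 child(ren)
Matching nodes: [9, 46, 16, 43]
Count of internal (non-leaf) nodes: 4


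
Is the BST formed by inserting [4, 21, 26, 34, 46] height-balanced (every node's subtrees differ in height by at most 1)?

Tree (level-order array): [4, None, 21, None, 26, None, 34, None, 46]
Definition: a tree is height-balanced if, at every node, |h(left) - h(right)| <= 1 (empty subtree has height -1).
Bottom-up per-node check:
  node 46: h_left=-1, h_right=-1, diff=0 [OK], height=0
  node 34: h_left=-1, h_right=0, diff=1 [OK], height=1
  node 26: h_left=-1, h_right=1, diff=2 [FAIL (|-1-1|=2 > 1)], height=2
  node 21: h_left=-1, h_right=2, diff=3 [FAIL (|-1-2|=3 > 1)], height=3
  node 4: h_left=-1, h_right=3, diff=4 [FAIL (|-1-3|=4 > 1)], height=4
Node 26 violates the condition: |-1 - 1| = 2 > 1.
Result: Not balanced


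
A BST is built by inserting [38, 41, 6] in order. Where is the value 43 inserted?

Starting tree (level order): [38, 6, 41]
Insertion path: 38 -> 41
Result: insert 43 as right child of 41
Final tree (level order): [38, 6, 41, None, None, None, 43]


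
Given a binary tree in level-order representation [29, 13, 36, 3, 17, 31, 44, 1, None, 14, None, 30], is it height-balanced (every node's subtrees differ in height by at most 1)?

Tree (level-order array): [29, 13, 36, 3, 17, 31, 44, 1, None, 14, None, 30]
Definition: a tree is height-balanced if, at every node, |h(left) - h(right)| <= 1 (empty subtree has height -1).
Bottom-up per-node check:
  node 1: h_left=-1, h_right=-1, diff=0 [OK], height=0
  node 3: h_left=0, h_right=-1, diff=1 [OK], height=1
  node 14: h_left=-1, h_right=-1, diff=0 [OK], height=0
  node 17: h_left=0, h_right=-1, diff=1 [OK], height=1
  node 13: h_left=1, h_right=1, diff=0 [OK], height=2
  node 30: h_left=-1, h_right=-1, diff=0 [OK], height=0
  node 31: h_left=0, h_right=-1, diff=1 [OK], height=1
  node 44: h_left=-1, h_right=-1, diff=0 [OK], height=0
  node 36: h_left=1, h_right=0, diff=1 [OK], height=2
  node 29: h_left=2, h_right=2, diff=0 [OK], height=3
All nodes satisfy the balance condition.
Result: Balanced


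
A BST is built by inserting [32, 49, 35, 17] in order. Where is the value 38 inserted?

Starting tree (level order): [32, 17, 49, None, None, 35]
Insertion path: 32 -> 49 -> 35
Result: insert 38 as right child of 35
Final tree (level order): [32, 17, 49, None, None, 35, None, None, 38]


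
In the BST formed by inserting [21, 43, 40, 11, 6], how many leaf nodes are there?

Tree built from: [21, 43, 40, 11, 6]
Tree (level-order array): [21, 11, 43, 6, None, 40]
Rule: A leaf has 0 children.
Per-node child counts:
  node 21: 2 child(ren)
  node 11: 1 child(ren)
  node 6: 0 child(ren)
  node 43: 1 child(ren)
  node 40: 0 child(ren)
Matching nodes: [6, 40]
Count of leaf nodes: 2


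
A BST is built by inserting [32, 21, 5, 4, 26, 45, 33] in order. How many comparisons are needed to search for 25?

Search path for 25: 32 -> 21 -> 26
Found: False
Comparisons: 3


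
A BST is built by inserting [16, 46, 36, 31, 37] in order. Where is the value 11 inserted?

Starting tree (level order): [16, None, 46, 36, None, 31, 37]
Insertion path: 16
Result: insert 11 as left child of 16
Final tree (level order): [16, 11, 46, None, None, 36, None, 31, 37]


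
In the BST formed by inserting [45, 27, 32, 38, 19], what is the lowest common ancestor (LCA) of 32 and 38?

Tree insertion order: [45, 27, 32, 38, 19]
Tree (level-order array): [45, 27, None, 19, 32, None, None, None, 38]
In a BST, the LCA of p=32, q=38 is the first node v on the
root-to-leaf path with p <= v <= q (go left if both < v, right if both > v).
Walk from root:
  at 45: both 32 and 38 < 45, go left
  at 27: both 32 and 38 > 27, go right
  at 32: 32 <= 32 <= 38, this is the LCA
LCA = 32


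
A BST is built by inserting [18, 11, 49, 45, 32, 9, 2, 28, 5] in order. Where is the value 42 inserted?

Starting tree (level order): [18, 11, 49, 9, None, 45, None, 2, None, 32, None, None, 5, 28]
Insertion path: 18 -> 49 -> 45 -> 32
Result: insert 42 as right child of 32
Final tree (level order): [18, 11, 49, 9, None, 45, None, 2, None, 32, None, None, 5, 28, 42]


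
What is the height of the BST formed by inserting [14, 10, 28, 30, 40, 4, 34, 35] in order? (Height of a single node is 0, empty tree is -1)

Insertion order: [14, 10, 28, 30, 40, 4, 34, 35]
Tree (level-order array): [14, 10, 28, 4, None, None, 30, None, None, None, 40, 34, None, None, 35]
Compute height bottom-up (empty subtree = -1):
  height(4) = 1 + max(-1, -1) = 0
  height(10) = 1 + max(0, -1) = 1
  height(35) = 1 + max(-1, -1) = 0
  height(34) = 1 + max(-1, 0) = 1
  height(40) = 1 + max(1, -1) = 2
  height(30) = 1 + max(-1, 2) = 3
  height(28) = 1 + max(-1, 3) = 4
  height(14) = 1 + max(1, 4) = 5
Height = 5


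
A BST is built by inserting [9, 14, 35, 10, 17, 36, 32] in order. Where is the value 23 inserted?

Starting tree (level order): [9, None, 14, 10, 35, None, None, 17, 36, None, 32]
Insertion path: 9 -> 14 -> 35 -> 17 -> 32
Result: insert 23 as left child of 32
Final tree (level order): [9, None, 14, 10, 35, None, None, 17, 36, None, 32, None, None, 23]


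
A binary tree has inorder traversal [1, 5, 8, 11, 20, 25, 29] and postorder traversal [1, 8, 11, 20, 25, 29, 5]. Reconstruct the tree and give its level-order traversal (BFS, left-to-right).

Inorder:   [1, 5, 8, 11, 20, 25, 29]
Postorder: [1, 8, 11, 20, 25, 29, 5]
Algorithm: postorder visits root last, so walk postorder right-to-left;
each value is the root of the current inorder slice — split it at that
value, recurse on the right subtree first, then the left.
Recursive splits:
  root=5; inorder splits into left=[1], right=[8, 11, 20, 25, 29]
  root=29; inorder splits into left=[8, 11, 20, 25], right=[]
  root=25; inorder splits into left=[8, 11, 20], right=[]
  root=20; inorder splits into left=[8, 11], right=[]
  root=11; inorder splits into left=[8], right=[]
  root=8; inorder splits into left=[], right=[]
  root=1; inorder splits into left=[], right=[]
Reconstructed level-order: [5, 1, 29, 25, 20, 11, 8]


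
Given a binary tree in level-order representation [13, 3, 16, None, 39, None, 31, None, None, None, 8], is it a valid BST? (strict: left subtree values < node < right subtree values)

Level-order array: [13, 3, 16, None, 39, None, 31, None, None, None, 8]
Validate using subtree bounds (lo, hi): at each node, require lo < value < hi,
then recurse left with hi=value and right with lo=value.
Preorder trace (stopping at first violation):
  at node 13 with bounds (-inf, +inf): OK
  at node 3 with bounds (-inf, 13): OK
  at node 39 with bounds (3, 13): VIOLATION
Node 39 violates its bound: not (3 < 39 < 13).
Result: Not a valid BST


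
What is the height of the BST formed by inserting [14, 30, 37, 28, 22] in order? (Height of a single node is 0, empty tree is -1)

Insertion order: [14, 30, 37, 28, 22]
Tree (level-order array): [14, None, 30, 28, 37, 22]
Compute height bottom-up (empty subtree = -1):
  height(22) = 1 + max(-1, -1) = 0
  height(28) = 1 + max(0, -1) = 1
  height(37) = 1 + max(-1, -1) = 0
  height(30) = 1 + max(1, 0) = 2
  height(14) = 1 + max(-1, 2) = 3
Height = 3


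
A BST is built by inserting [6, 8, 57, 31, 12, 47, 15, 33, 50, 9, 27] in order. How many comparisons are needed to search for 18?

Search path for 18: 6 -> 8 -> 57 -> 31 -> 12 -> 15 -> 27
Found: False
Comparisons: 7


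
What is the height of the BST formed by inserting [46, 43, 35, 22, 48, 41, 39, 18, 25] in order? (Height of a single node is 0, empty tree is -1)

Insertion order: [46, 43, 35, 22, 48, 41, 39, 18, 25]
Tree (level-order array): [46, 43, 48, 35, None, None, None, 22, 41, 18, 25, 39]
Compute height bottom-up (empty subtree = -1):
  height(18) = 1 + max(-1, -1) = 0
  height(25) = 1 + max(-1, -1) = 0
  height(22) = 1 + max(0, 0) = 1
  height(39) = 1 + max(-1, -1) = 0
  height(41) = 1 + max(0, -1) = 1
  height(35) = 1 + max(1, 1) = 2
  height(43) = 1 + max(2, -1) = 3
  height(48) = 1 + max(-1, -1) = 0
  height(46) = 1 + max(3, 0) = 4
Height = 4


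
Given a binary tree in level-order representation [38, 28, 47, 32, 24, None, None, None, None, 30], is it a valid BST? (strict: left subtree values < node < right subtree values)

Level-order array: [38, 28, 47, 32, 24, None, None, None, None, 30]
Validate using subtree bounds (lo, hi): at each node, require lo < value < hi,
then recurse left with hi=value and right with lo=value.
Preorder trace (stopping at first violation):
  at node 38 with bounds (-inf, +inf): OK
  at node 28 with bounds (-inf, 38): OK
  at node 32 with bounds (-inf, 28): VIOLATION
Node 32 violates its bound: not (-inf < 32 < 28).
Result: Not a valid BST


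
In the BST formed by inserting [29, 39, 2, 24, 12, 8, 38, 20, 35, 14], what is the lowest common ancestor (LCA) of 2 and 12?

Tree insertion order: [29, 39, 2, 24, 12, 8, 38, 20, 35, 14]
Tree (level-order array): [29, 2, 39, None, 24, 38, None, 12, None, 35, None, 8, 20, None, None, None, None, 14]
In a BST, the LCA of p=2, q=12 is the first node v on the
root-to-leaf path with p <= v <= q (go left if both < v, right if both > v).
Walk from root:
  at 29: both 2 and 12 < 29, go left
  at 2: 2 <= 2 <= 12, this is the LCA
LCA = 2


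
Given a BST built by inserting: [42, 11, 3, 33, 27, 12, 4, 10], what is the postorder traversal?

Tree insertion order: [42, 11, 3, 33, 27, 12, 4, 10]
Tree (level-order array): [42, 11, None, 3, 33, None, 4, 27, None, None, 10, 12]
Postorder traversal: [10, 4, 3, 12, 27, 33, 11, 42]


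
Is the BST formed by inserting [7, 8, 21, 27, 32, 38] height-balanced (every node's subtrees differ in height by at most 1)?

Tree (level-order array): [7, None, 8, None, 21, None, 27, None, 32, None, 38]
Definition: a tree is height-balanced if, at every node, |h(left) - h(right)| <= 1 (empty subtree has height -1).
Bottom-up per-node check:
  node 38: h_left=-1, h_right=-1, diff=0 [OK], height=0
  node 32: h_left=-1, h_right=0, diff=1 [OK], height=1
  node 27: h_left=-1, h_right=1, diff=2 [FAIL (|-1-1|=2 > 1)], height=2
  node 21: h_left=-1, h_right=2, diff=3 [FAIL (|-1-2|=3 > 1)], height=3
  node 8: h_left=-1, h_right=3, diff=4 [FAIL (|-1-3|=4 > 1)], height=4
  node 7: h_left=-1, h_right=4, diff=5 [FAIL (|-1-4|=5 > 1)], height=5
Node 27 violates the condition: |-1 - 1| = 2 > 1.
Result: Not balanced


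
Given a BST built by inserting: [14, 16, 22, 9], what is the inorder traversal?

Tree insertion order: [14, 16, 22, 9]
Tree (level-order array): [14, 9, 16, None, None, None, 22]
Inorder traversal: [9, 14, 16, 22]


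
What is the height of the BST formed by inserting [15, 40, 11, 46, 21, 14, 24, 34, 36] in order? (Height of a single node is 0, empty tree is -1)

Insertion order: [15, 40, 11, 46, 21, 14, 24, 34, 36]
Tree (level-order array): [15, 11, 40, None, 14, 21, 46, None, None, None, 24, None, None, None, 34, None, 36]
Compute height bottom-up (empty subtree = -1):
  height(14) = 1 + max(-1, -1) = 0
  height(11) = 1 + max(-1, 0) = 1
  height(36) = 1 + max(-1, -1) = 0
  height(34) = 1 + max(-1, 0) = 1
  height(24) = 1 + max(-1, 1) = 2
  height(21) = 1 + max(-1, 2) = 3
  height(46) = 1 + max(-1, -1) = 0
  height(40) = 1 + max(3, 0) = 4
  height(15) = 1 + max(1, 4) = 5
Height = 5


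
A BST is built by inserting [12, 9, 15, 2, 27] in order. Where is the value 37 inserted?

Starting tree (level order): [12, 9, 15, 2, None, None, 27]
Insertion path: 12 -> 15 -> 27
Result: insert 37 as right child of 27
Final tree (level order): [12, 9, 15, 2, None, None, 27, None, None, None, 37]


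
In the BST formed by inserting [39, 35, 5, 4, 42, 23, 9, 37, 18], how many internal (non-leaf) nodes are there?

Tree built from: [39, 35, 5, 4, 42, 23, 9, 37, 18]
Tree (level-order array): [39, 35, 42, 5, 37, None, None, 4, 23, None, None, None, None, 9, None, None, 18]
Rule: An internal node has at least one child.
Per-node child counts:
  node 39: 2 child(ren)
  node 35: 2 child(ren)
  node 5: 2 child(ren)
  node 4: 0 child(ren)
  node 23: 1 child(ren)
  node 9: 1 child(ren)
  node 18: 0 child(ren)
  node 37: 0 child(ren)
  node 42: 0 child(ren)
Matching nodes: [39, 35, 5, 23, 9]
Count of internal (non-leaf) nodes: 5


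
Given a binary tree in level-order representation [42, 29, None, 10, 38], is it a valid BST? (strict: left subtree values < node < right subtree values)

Level-order array: [42, 29, None, 10, 38]
Validate using subtree bounds (lo, hi): at each node, require lo < value < hi,
then recurse left with hi=value and right with lo=value.
Preorder trace (stopping at first violation):
  at node 42 with bounds (-inf, +inf): OK
  at node 29 with bounds (-inf, 42): OK
  at node 10 with bounds (-inf, 29): OK
  at node 38 with bounds (29, 42): OK
No violation found at any node.
Result: Valid BST


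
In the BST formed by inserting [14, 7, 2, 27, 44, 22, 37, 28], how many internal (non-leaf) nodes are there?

Tree built from: [14, 7, 2, 27, 44, 22, 37, 28]
Tree (level-order array): [14, 7, 27, 2, None, 22, 44, None, None, None, None, 37, None, 28]
Rule: An internal node has at least one child.
Per-node child counts:
  node 14: 2 child(ren)
  node 7: 1 child(ren)
  node 2: 0 child(ren)
  node 27: 2 child(ren)
  node 22: 0 child(ren)
  node 44: 1 child(ren)
  node 37: 1 child(ren)
  node 28: 0 child(ren)
Matching nodes: [14, 7, 27, 44, 37]
Count of internal (non-leaf) nodes: 5


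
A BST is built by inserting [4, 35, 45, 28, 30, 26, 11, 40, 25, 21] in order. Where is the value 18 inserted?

Starting tree (level order): [4, None, 35, 28, 45, 26, 30, 40, None, 11, None, None, None, None, None, None, 25, 21]
Insertion path: 4 -> 35 -> 28 -> 26 -> 11 -> 25 -> 21
Result: insert 18 as left child of 21
Final tree (level order): [4, None, 35, 28, 45, 26, 30, 40, None, 11, None, None, None, None, None, None, 25, 21, None, 18]


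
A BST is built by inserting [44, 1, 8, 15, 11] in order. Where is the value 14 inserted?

Starting tree (level order): [44, 1, None, None, 8, None, 15, 11]
Insertion path: 44 -> 1 -> 8 -> 15 -> 11
Result: insert 14 as right child of 11
Final tree (level order): [44, 1, None, None, 8, None, 15, 11, None, None, 14]


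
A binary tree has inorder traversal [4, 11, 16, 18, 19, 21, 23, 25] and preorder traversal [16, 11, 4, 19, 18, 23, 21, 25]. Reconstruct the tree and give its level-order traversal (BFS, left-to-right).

Inorder:  [4, 11, 16, 18, 19, 21, 23, 25]
Preorder: [16, 11, 4, 19, 18, 23, 21, 25]
Algorithm: preorder visits root first, so consume preorder in order;
for each root, split the current inorder slice at that value into
left-subtree inorder and right-subtree inorder, then recurse.
Recursive splits:
  root=16; inorder splits into left=[4, 11], right=[18, 19, 21, 23, 25]
  root=11; inorder splits into left=[4], right=[]
  root=4; inorder splits into left=[], right=[]
  root=19; inorder splits into left=[18], right=[21, 23, 25]
  root=18; inorder splits into left=[], right=[]
  root=23; inorder splits into left=[21], right=[25]
  root=21; inorder splits into left=[], right=[]
  root=25; inorder splits into left=[], right=[]
Reconstructed level-order: [16, 11, 19, 4, 18, 23, 21, 25]


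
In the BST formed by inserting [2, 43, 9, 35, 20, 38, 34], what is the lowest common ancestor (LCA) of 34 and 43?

Tree insertion order: [2, 43, 9, 35, 20, 38, 34]
Tree (level-order array): [2, None, 43, 9, None, None, 35, 20, 38, None, 34]
In a BST, the LCA of p=34, q=43 is the first node v on the
root-to-leaf path with p <= v <= q (go left if both < v, right if both > v).
Walk from root:
  at 2: both 34 and 43 > 2, go right
  at 43: 34 <= 43 <= 43, this is the LCA
LCA = 43


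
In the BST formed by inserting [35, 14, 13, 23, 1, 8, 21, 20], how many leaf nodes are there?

Tree built from: [35, 14, 13, 23, 1, 8, 21, 20]
Tree (level-order array): [35, 14, None, 13, 23, 1, None, 21, None, None, 8, 20]
Rule: A leaf has 0 children.
Per-node child counts:
  node 35: 1 child(ren)
  node 14: 2 child(ren)
  node 13: 1 child(ren)
  node 1: 1 child(ren)
  node 8: 0 child(ren)
  node 23: 1 child(ren)
  node 21: 1 child(ren)
  node 20: 0 child(ren)
Matching nodes: [8, 20]
Count of leaf nodes: 2


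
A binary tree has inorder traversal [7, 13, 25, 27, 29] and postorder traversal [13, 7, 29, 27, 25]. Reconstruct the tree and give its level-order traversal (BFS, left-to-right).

Inorder:   [7, 13, 25, 27, 29]
Postorder: [13, 7, 29, 27, 25]
Algorithm: postorder visits root last, so walk postorder right-to-left;
each value is the root of the current inorder slice — split it at that
value, recurse on the right subtree first, then the left.
Recursive splits:
  root=25; inorder splits into left=[7, 13], right=[27, 29]
  root=27; inorder splits into left=[], right=[29]
  root=29; inorder splits into left=[], right=[]
  root=7; inorder splits into left=[], right=[13]
  root=13; inorder splits into left=[], right=[]
Reconstructed level-order: [25, 7, 27, 13, 29]


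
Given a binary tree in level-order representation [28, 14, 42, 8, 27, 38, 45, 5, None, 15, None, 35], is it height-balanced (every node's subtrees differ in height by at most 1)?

Tree (level-order array): [28, 14, 42, 8, 27, 38, 45, 5, None, 15, None, 35]
Definition: a tree is height-balanced if, at every node, |h(left) - h(right)| <= 1 (empty subtree has height -1).
Bottom-up per-node check:
  node 5: h_left=-1, h_right=-1, diff=0 [OK], height=0
  node 8: h_left=0, h_right=-1, diff=1 [OK], height=1
  node 15: h_left=-1, h_right=-1, diff=0 [OK], height=0
  node 27: h_left=0, h_right=-1, diff=1 [OK], height=1
  node 14: h_left=1, h_right=1, diff=0 [OK], height=2
  node 35: h_left=-1, h_right=-1, diff=0 [OK], height=0
  node 38: h_left=0, h_right=-1, diff=1 [OK], height=1
  node 45: h_left=-1, h_right=-1, diff=0 [OK], height=0
  node 42: h_left=1, h_right=0, diff=1 [OK], height=2
  node 28: h_left=2, h_right=2, diff=0 [OK], height=3
All nodes satisfy the balance condition.
Result: Balanced


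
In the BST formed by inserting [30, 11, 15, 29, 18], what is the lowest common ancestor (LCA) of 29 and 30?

Tree insertion order: [30, 11, 15, 29, 18]
Tree (level-order array): [30, 11, None, None, 15, None, 29, 18]
In a BST, the LCA of p=29, q=30 is the first node v on the
root-to-leaf path with p <= v <= q (go left if both < v, right if both > v).
Walk from root:
  at 30: 29 <= 30 <= 30, this is the LCA
LCA = 30


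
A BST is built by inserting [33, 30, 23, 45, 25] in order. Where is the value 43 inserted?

Starting tree (level order): [33, 30, 45, 23, None, None, None, None, 25]
Insertion path: 33 -> 45
Result: insert 43 as left child of 45
Final tree (level order): [33, 30, 45, 23, None, 43, None, None, 25]


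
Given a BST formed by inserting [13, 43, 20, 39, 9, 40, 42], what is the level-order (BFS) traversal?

Tree insertion order: [13, 43, 20, 39, 9, 40, 42]
Tree (level-order array): [13, 9, 43, None, None, 20, None, None, 39, None, 40, None, 42]
BFS from the root, enqueuing left then right child of each popped node:
  queue [13] -> pop 13, enqueue [9, 43], visited so far: [13]
  queue [9, 43] -> pop 9, enqueue [none], visited so far: [13, 9]
  queue [43] -> pop 43, enqueue [20], visited so far: [13, 9, 43]
  queue [20] -> pop 20, enqueue [39], visited so far: [13, 9, 43, 20]
  queue [39] -> pop 39, enqueue [40], visited so far: [13, 9, 43, 20, 39]
  queue [40] -> pop 40, enqueue [42], visited so far: [13, 9, 43, 20, 39, 40]
  queue [42] -> pop 42, enqueue [none], visited so far: [13, 9, 43, 20, 39, 40, 42]
Result: [13, 9, 43, 20, 39, 40, 42]


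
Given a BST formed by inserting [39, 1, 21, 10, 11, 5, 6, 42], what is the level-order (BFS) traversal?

Tree insertion order: [39, 1, 21, 10, 11, 5, 6, 42]
Tree (level-order array): [39, 1, 42, None, 21, None, None, 10, None, 5, 11, None, 6]
BFS from the root, enqueuing left then right child of each popped node:
  queue [39] -> pop 39, enqueue [1, 42], visited so far: [39]
  queue [1, 42] -> pop 1, enqueue [21], visited so far: [39, 1]
  queue [42, 21] -> pop 42, enqueue [none], visited so far: [39, 1, 42]
  queue [21] -> pop 21, enqueue [10], visited so far: [39, 1, 42, 21]
  queue [10] -> pop 10, enqueue [5, 11], visited so far: [39, 1, 42, 21, 10]
  queue [5, 11] -> pop 5, enqueue [6], visited so far: [39, 1, 42, 21, 10, 5]
  queue [11, 6] -> pop 11, enqueue [none], visited so far: [39, 1, 42, 21, 10, 5, 11]
  queue [6] -> pop 6, enqueue [none], visited so far: [39, 1, 42, 21, 10, 5, 11, 6]
Result: [39, 1, 42, 21, 10, 5, 11, 6]


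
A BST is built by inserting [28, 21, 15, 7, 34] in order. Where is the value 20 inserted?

Starting tree (level order): [28, 21, 34, 15, None, None, None, 7]
Insertion path: 28 -> 21 -> 15
Result: insert 20 as right child of 15
Final tree (level order): [28, 21, 34, 15, None, None, None, 7, 20]


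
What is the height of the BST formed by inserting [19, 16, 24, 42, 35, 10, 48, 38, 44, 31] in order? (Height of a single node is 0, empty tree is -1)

Insertion order: [19, 16, 24, 42, 35, 10, 48, 38, 44, 31]
Tree (level-order array): [19, 16, 24, 10, None, None, 42, None, None, 35, 48, 31, 38, 44]
Compute height bottom-up (empty subtree = -1):
  height(10) = 1 + max(-1, -1) = 0
  height(16) = 1 + max(0, -1) = 1
  height(31) = 1 + max(-1, -1) = 0
  height(38) = 1 + max(-1, -1) = 0
  height(35) = 1 + max(0, 0) = 1
  height(44) = 1 + max(-1, -1) = 0
  height(48) = 1 + max(0, -1) = 1
  height(42) = 1 + max(1, 1) = 2
  height(24) = 1 + max(-1, 2) = 3
  height(19) = 1 + max(1, 3) = 4
Height = 4


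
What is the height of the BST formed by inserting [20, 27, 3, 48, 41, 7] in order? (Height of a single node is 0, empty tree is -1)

Insertion order: [20, 27, 3, 48, 41, 7]
Tree (level-order array): [20, 3, 27, None, 7, None, 48, None, None, 41]
Compute height bottom-up (empty subtree = -1):
  height(7) = 1 + max(-1, -1) = 0
  height(3) = 1 + max(-1, 0) = 1
  height(41) = 1 + max(-1, -1) = 0
  height(48) = 1 + max(0, -1) = 1
  height(27) = 1 + max(-1, 1) = 2
  height(20) = 1 + max(1, 2) = 3
Height = 3


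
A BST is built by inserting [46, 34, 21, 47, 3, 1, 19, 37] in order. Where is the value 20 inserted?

Starting tree (level order): [46, 34, 47, 21, 37, None, None, 3, None, None, None, 1, 19]
Insertion path: 46 -> 34 -> 21 -> 3 -> 19
Result: insert 20 as right child of 19
Final tree (level order): [46, 34, 47, 21, 37, None, None, 3, None, None, None, 1, 19, None, None, None, 20]


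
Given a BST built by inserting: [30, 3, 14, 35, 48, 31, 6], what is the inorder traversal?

Tree insertion order: [30, 3, 14, 35, 48, 31, 6]
Tree (level-order array): [30, 3, 35, None, 14, 31, 48, 6]
Inorder traversal: [3, 6, 14, 30, 31, 35, 48]


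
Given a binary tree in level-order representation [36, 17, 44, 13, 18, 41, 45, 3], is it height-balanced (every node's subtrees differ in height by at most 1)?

Tree (level-order array): [36, 17, 44, 13, 18, 41, 45, 3]
Definition: a tree is height-balanced if, at every node, |h(left) - h(right)| <= 1 (empty subtree has height -1).
Bottom-up per-node check:
  node 3: h_left=-1, h_right=-1, diff=0 [OK], height=0
  node 13: h_left=0, h_right=-1, diff=1 [OK], height=1
  node 18: h_left=-1, h_right=-1, diff=0 [OK], height=0
  node 17: h_left=1, h_right=0, diff=1 [OK], height=2
  node 41: h_left=-1, h_right=-1, diff=0 [OK], height=0
  node 45: h_left=-1, h_right=-1, diff=0 [OK], height=0
  node 44: h_left=0, h_right=0, diff=0 [OK], height=1
  node 36: h_left=2, h_right=1, diff=1 [OK], height=3
All nodes satisfy the balance condition.
Result: Balanced


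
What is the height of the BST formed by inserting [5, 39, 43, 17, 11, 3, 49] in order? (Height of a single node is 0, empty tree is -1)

Insertion order: [5, 39, 43, 17, 11, 3, 49]
Tree (level-order array): [5, 3, 39, None, None, 17, 43, 11, None, None, 49]
Compute height bottom-up (empty subtree = -1):
  height(3) = 1 + max(-1, -1) = 0
  height(11) = 1 + max(-1, -1) = 0
  height(17) = 1 + max(0, -1) = 1
  height(49) = 1 + max(-1, -1) = 0
  height(43) = 1 + max(-1, 0) = 1
  height(39) = 1 + max(1, 1) = 2
  height(5) = 1 + max(0, 2) = 3
Height = 3


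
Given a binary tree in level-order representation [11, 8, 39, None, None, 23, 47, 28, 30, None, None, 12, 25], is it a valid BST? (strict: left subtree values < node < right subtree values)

Level-order array: [11, 8, 39, None, None, 23, 47, 28, 30, None, None, 12, 25]
Validate using subtree bounds (lo, hi): at each node, require lo < value < hi,
then recurse left with hi=value and right with lo=value.
Preorder trace (stopping at first violation):
  at node 11 with bounds (-inf, +inf): OK
  at node 8 with bounds (-inf, 11): OK
  at node 39 with bounds (11, +inf): OK
  at node 23 with bounds (11, 39): OK
  at node 28 with bounds (11, 23): VIOLATION
Node 28 violates its bound: not (11 < 28 < 23).
Result: Not a valid BST


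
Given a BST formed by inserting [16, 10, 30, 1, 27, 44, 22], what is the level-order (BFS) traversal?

Tree insertion order: [16, 10, 30, 1, 27, 44, 22]
Tree (level-order array): [16, 10, 30, 1, None, 27, 44, None, None, 22]
BFS from the root, enqueuing left then right child of each popped node:
  queue [16] -> pop 16, enqueue [10, 30], visited so far: [16]
  queue [10, 30] -> pop 10, enqueue [1], visited so far: [16, 10]
  queue [30, 1] -> pop 30, enqueue [27, 44], visited so far: [16, 10, 30]
  queue [1, 27, 44] -> pop 1, enqueue [none], visited so far: [16, 10, 30, 1]
  queue [27, 44] -> pop 27, enqueue [22], visited so far: [16, 10, 30, 1, 27]
  queue [44, 22] -> pop 44, enqueue [none], visited so far: [16, 10, 30, 1, 27, 44]
  queue [22] -> pop 22, enqueue [none], visited so far: [16, 10, 30, 1, 27, 44, 22]
Result: [16, 10, 30, 1, 27, 44, 22]


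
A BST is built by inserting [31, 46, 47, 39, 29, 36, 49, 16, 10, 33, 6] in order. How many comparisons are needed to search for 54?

Search path for 54: 31 -> 46 -> 47 -> 49
Found: False
Comparisons: 4


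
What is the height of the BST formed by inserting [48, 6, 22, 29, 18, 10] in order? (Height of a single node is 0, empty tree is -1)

Insertion order: [48, 6, 22, 29, 18, 10]
Tree (level-order array): [48, 6, None, None, 22, 18, 29, 10]
Compute height bottom-up (empty subtree = -1):
  height(10) = 1 + max(-1, -1) = 0
  height(18) = 1 + max(0, -1) = 1
  height(29) = 1 + max(-1, -1) = 0
  height(22) = 1 + max(1, 0) = 2
  height(6) = 1 + max(-1, 2) = 3
  height(48) = 1 + max(3, -1) = 4
Height = 4


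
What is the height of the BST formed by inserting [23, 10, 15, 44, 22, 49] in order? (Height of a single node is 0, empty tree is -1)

Insertion order: [23, 10, 15, 44, 22, 49]
Tree (level-order array): [23, 10, 44, None, 15, None, 49, None, 22]
Compute height bottom-up (empty subtree = -1):
  height(22) = 1 + max(-1, -1) = 0
  height(15) = 1 + max(-1, 0) = 1
  height(10) = 1 + max(-1, 1) = 2
  height(49) = 1 + max(-1, -1) = 0
  height(44) = 1 + max(-1, 0) = 1
  height(23) = 1 + max(2, 1) = 3
Height = 3


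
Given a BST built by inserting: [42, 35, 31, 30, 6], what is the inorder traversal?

Tree insertion order: [42, 35, 31, 30, 6]
Tree (level-order array): [42, 35, None, 31, None, 30, None, 6]
Inorder traversal: [6, 30, 31, 35, 42]


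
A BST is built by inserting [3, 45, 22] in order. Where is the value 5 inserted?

Starting tree (level order): [3, None, 45, 22]
Insertion path: 3 -> 45 -> 22
Result: insert 5 as left child of 22
Final tree (level order): [3, None, 45, 22, None, 5]


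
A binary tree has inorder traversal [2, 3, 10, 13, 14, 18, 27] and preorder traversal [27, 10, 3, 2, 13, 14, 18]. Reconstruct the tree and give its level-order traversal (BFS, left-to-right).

Inorder:  [2, 3, 10, 13, 14, 18, 27]
Preorder: [27, 10, 3, 2, 13, 14, 18]
Algorithm: preorder visits root first, so consume preorder in order;
for each root, split the current inorder slice at that value into
left-subtree inorder and right-subtree inorder, then recurse.
Recursive splits:
  root=27; inorder splits into left=[2, 3, 10, 13, 14, 18], right=[]
  root=10; inorder splits into left=[2, 3], right=[13, 14, 18]
  root=3; inorder splits into left=[2], right=[]
  root=2; inorder splits into left=[], right=[]
  root=13; inorder splits into left=[], right=[14, 18]
  root=14; inorder splits into left=[], right=[18]
  root=18; inorder splits into left=[], right=[]
Reconstructed level-order: [27, 10, 3, 13, 2, 14, 18]


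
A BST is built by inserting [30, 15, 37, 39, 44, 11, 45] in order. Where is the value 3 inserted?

Starting tree (level order): [30, 15, 37, 11, None, None, 39, None, None, None, 44, None, 45]
Insertion path: 30 -> 15 -> 11
Result: insert 3 as left child of 11
Final tree (level order): [30, 15, 37, 11, None, None, 39, 3, None, None, 44, None, None, None, 45]


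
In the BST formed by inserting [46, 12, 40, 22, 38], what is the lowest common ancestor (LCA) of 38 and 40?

Tree insertion order: [46, 12, 40, 22, 38]
Tree (level-order array): [46, 12, None, None, 40, 22, None, None, 38]
In a BST, the LCA of p=38, q=40 is the first node v on the
root-to-leaf path with p <= v <= q (go left if both < v, right if both > v).
Walk from root:
  at 46: both 38 and 40 < 46, go left
  at 12: both 38 and 40 > 12, go right
  at 40: 38 <= 40 <= 40, this is the LCA
LCA = 40


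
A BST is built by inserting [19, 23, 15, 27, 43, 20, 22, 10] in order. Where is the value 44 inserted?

Starting tree (level order): [19, 15, 23, 10, None, 20, 27, None, None, None, 22, None, 43]
Insertion path: 19 -> 23 -> 27 -> 43
Result: insert 44 as right child of 43
Final tree (level order): [19, 15, 23, 10, None, 20, 27, None, None, None, 22, None, 43, None, None, None, 44]


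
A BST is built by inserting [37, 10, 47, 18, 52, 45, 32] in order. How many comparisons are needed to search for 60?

Search path for 60: 37 -> 47 -> 52
Found: False
Comparisons: 3


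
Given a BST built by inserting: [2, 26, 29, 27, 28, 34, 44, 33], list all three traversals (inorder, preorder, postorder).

Tree insertion order: [2, 26, 29, 27, 28, 34, 44, 33]
Tree (level-order array): [2, None, 26, None, 29, 27, 34, None, 28, 33, 44]
Inorder (L, root, R): [2, 26, 27, 28, 29, 33, 34, 44]
Preorder (root, L, R): [2, 26, 29, 27, 28, 34, 33, 44]
Postorder (L, R, root): [28, 27, 33, 44, 34, 29, 26, 2]


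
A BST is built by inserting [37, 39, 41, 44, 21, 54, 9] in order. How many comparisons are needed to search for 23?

Search path for 23: 37 -> 21
Found: False
Comparisons: 2


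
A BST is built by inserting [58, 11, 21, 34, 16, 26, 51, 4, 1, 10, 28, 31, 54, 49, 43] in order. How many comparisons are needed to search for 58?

Search path for 58: 58
Found: True
Comparisons: 1


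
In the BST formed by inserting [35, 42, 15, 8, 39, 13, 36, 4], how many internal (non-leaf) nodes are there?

Tree built from: [35, 42, 15, 8, 39, 13, 36, 4]
Tree (level-order array): [35, 15, 42, 8, None, 39, None, 4, 13, 36]
Rule: An internal node has at least one child.
Per-node child counts:
  node 35: 2 child(ren)
  node 15: 1 child(ren)
  node 8: 2 child(ren)
  node 4: 0 child(ren)
  node 13: 0 child(ren)
  node 42: 1 child(ren)
  node 39: 1 child(ren)
  node 36: 0 child(ren)
Matching nodes: [35, 15, 8, 42, 39]
Count of internal (non-leaf) nodes: 5


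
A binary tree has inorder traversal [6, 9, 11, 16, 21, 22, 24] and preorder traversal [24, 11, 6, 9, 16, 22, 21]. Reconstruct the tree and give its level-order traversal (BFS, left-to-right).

Inorder:  [6, 9, 11, 16, 21, 22, 24]
Preorder: [24, 11, 6, 9, 16, 22, 21]
Algorithm: preorder visits root first, so consume preorder in order;
for each root, split the current inorder slice at that value into
left-subtree inorder and right-subtree inorder, then recurse.
Recursive splits:
  root=24; inorder splits into left=[6, 9, 11, 16, 21, 22], right=[]
  root=11; inorder splits into left=[6, 9], right=[16, 21, 22]
  root=6; inorder splits into left=[], right=[9]
  root=9; inorder splits into left=[], right=[]
  root=16; inorder splits into left=[], right=[21, 22]
  root=22; inorder splits into left=[21], right=[]
  root=21; inorder splits into left=[], right=[]
Reconstructed level-order: [24, 11, 6, 16, 9, 22, 21]


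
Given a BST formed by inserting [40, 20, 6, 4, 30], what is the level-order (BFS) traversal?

Tree insertion order: [40, 20, 6, 4, 30]
Tree (level-order array): [40, 20, None, 6, 30, 4]
BFS from the root, enqueuing left then right child of each popped node:
  queue [40] -> pop 40, enqueue [20], visited so far: [40]
  queue [20] -> pop 20, enqueue [6, 30], visited so far: [40, 20]
  queue [6, 30] -> pop 6, enqueue [4], visited so far: [40, 20, 6]
  queue [30, 4] -> pop 30, enqueue [none], visited so far: [40, 20, 6, 30]
  queue [4] -> pop 4, enqueue [none], visited so far: [40, 20, 6, 30, 4]
Result: [40, 20, 6, 30, 4]


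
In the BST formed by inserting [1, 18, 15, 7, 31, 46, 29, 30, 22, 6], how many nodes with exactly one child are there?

Tree built from: [1, 18, 15, 7, 31, 46, 29, 30, 22, 6]
Tree (level-order array): [1, None, 18, 15, 31, 7, None, 29, 46, 6, None, 22, 30]
Rule: These are nodes with exactly 1 non-null child.
Per-node child counts:
  node 1: 1 child(ren)
  node 18: 2 child(ren)
  node 15: 1 child(ren)
  node 7: 1 child(ren)
  node 6: 0 child(ren)
  node 31: 2 child(ren)
  node 29: 2 child(ren)
  node 22: 0 child(ren)
  node 30: 0 child(ren)
  node 46: 0 child(ren)
Matching nodes: [1, 15, 7]
Count of nodes with exactly one child: 3


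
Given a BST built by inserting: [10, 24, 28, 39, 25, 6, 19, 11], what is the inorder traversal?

Tree insertion order: [10, 24, 28, 39, 25, 6, 19, 11]
Tree (level-order array): [10, 6, 24, None, None, 19, 28, 11, None, 25, 39]
Inorder traversal: [6, 10, 11, 19, 24, 25, 28, 39]


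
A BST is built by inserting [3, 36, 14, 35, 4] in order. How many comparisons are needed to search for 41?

Search path for 41: 3 -> 36
Found: False
Comparisons: 2


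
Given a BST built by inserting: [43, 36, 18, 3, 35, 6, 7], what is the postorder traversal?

Tree insertion order: [43, 36, 18, 3, 35, 6, 7]
Tree (level-order array): [43, 36, None, 18, None, 3, 35, None, 6, None, None, None, 7]
Postorder traversal: [7, 6, 3, 35, 18, 36, 43]


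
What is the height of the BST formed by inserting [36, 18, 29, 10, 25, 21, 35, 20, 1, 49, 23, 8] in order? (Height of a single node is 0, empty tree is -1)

Insertion order: [36, 18, 29, 10, 25, 21, 35, 20, 1, 49, 23, 8]
Tree (level-order array): [36, 18, 49, 10, 29, None, None, 1, None, 25, 35, None, 8, 21, None, None, None, None, None, 20, 23]
Compute height bottom-up (empty subtree = -1):
  height(8) = 1 + max(-1, -1) = 0
  height(1) = 1 + max(-1, 0) = 1
  height(10) = 1 + max(1, -1) = 2
  height(20) = 1 + max(-1, -1) = 0
  height(23) = 1 + max(-1, -1) = 0
  height(21) = 1 + max(0, 0) = 1
  height(25) = 1 + max(1, -1) = 2
  height(35) = 1 + max(-1, -1) = 0
  height(29) = 1 + max(2, 0) = 3
  height(18) = 1 + max(2, 3) = 4
  height(49) = 1 + max(-1, -1) = 0
  height(36) = 1 + max(4, 0) = 5
Height = 5


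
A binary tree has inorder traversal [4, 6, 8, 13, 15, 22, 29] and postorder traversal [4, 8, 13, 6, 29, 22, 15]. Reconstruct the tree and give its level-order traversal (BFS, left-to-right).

Inorder:   [4, 6, 8, 13, 15, 22, 29]
Postorder: [4, 8, 13, 6, 29, 22, 15]
Algorithm: postorder visits root last, so walk postorder right-to-left;
each value is the root of the current inorder slice — split it at that
value, recurse on the right subtree first, then the left.
Recursive splits:
  root=15; inorder splits into left=[4, 6, 8, 13], right=[22, 29]
  root=22; inorder splits into left=[], right=[29]
  root=29; inorder splits into left=[], right=[]
  root=6; inorder splits into left=[4], right=[8, 13]
  root=13; inorder splits into left=[8], right=[]
  root=8; inorder splits into left=[], right=[]
  root=4; inorder splits into left=[], right=[]
Reconstructed level-order: [15, 6, 22, 4, 13, 29, 8]
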